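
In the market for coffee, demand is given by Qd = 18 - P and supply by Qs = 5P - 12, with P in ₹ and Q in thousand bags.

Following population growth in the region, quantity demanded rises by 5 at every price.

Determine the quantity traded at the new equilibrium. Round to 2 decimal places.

17.17

Before the shock: 18 - P = 5P - 12 ⇒ 30 = 6P ⇒ P = 5, Q = 13.
With the change applied: demand Qd = 23 - P, supply Qs = 5P - 12.
Clearing the new market: 23 - P = 5P - 12, so P = 35/6 ≈ 5.8333 and Q = 103/6 ≈ 17.1667.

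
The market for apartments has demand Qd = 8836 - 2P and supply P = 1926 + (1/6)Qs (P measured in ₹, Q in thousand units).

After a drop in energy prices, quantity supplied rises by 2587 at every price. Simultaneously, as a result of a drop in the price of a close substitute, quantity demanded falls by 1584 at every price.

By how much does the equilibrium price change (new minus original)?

-521.375

Solve the original market: 8836 - 2P = 6P - 11556, hence P = 2549 and Q = 3738.
After the shift, demand is Qd = 7252 - 2P and supply is Qs = 6P - 8969.
New equilibrium: 7252 - 2P = 6P - 8969 ⇒ 16221 = 8P ⇒ P = 2027.625, Q = 3196.75.
ΔP = 2027.625 − 2549 = -521.375.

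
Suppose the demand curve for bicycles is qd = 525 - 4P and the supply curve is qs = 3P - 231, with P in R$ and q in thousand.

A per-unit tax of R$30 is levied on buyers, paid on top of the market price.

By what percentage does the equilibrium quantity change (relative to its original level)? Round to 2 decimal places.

Solve the original market: 525 - 4P = 3P - 231, hence P = 108 and q = 93.
Since buyers pay the price plus the tax, the effective demand curve becomes qd = 405 - 4P.
New equilibrium: 405 - 4P = 3P - 231 ⇒ 636 = 7P ⇒ P = 636/7 ≈ 90.8571, q = 291/7 ≈ 41.5714.
%Δq = (41.5714 − 93) / 93 × 100 = -55.30%.

-55.30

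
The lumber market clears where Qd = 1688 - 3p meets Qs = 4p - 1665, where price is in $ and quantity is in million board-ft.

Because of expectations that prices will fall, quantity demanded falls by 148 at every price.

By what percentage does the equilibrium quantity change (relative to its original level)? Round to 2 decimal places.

-33.69

Before the shock: 1688 - 3p = 4p - 1665 ⇒ 3353 = 7p ⇒ p = 479, Q = 251.
With the change applied: demand Qd = 1540 - 3p, supply Qs = 4p - 1665.
New equilibrium: 1540 - 3p = 4p - 1665 ⇒ 3205 = 7p ⇒ p = 3205/7 ≈ 457.8571, Q = 1165/7 ≈ 166.4286.
%ΔQ = (166.4286 − 251) / 251 × 100 = -33.69%.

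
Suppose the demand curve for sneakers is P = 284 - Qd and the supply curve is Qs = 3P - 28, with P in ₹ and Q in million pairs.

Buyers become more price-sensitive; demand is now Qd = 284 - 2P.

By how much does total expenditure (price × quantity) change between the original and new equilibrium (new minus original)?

-6133.92

Before the shock: 284 - P = 3P - 28 ⇒ 312 = 4P ⇒ P = 78, Q = 206.
With the change applied: demand Qd = 284 - 2P, supply Qs = 3P - 28.
Clearing the new market: 284 - 2P = 3P - 28, so P = 62.4 and Q = 159.2.
Expenditure moves from 78×206 = 16068 to 62.4×159.2 = 9934.08; change = -6133.92.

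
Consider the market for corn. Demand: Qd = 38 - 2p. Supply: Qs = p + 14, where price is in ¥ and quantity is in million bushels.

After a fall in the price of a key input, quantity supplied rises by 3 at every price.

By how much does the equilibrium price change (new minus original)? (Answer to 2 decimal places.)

Before the shock: 38 - 2p = p + 14 ⇒ 24 = 3p ⇒ p = 8, Q = 22.
After the shift, demand is Qd = 38 - 2p and supply is Qs = p + 17.
Equate the new curves: 38 - 2p = p + 17, giving 21 = 3p, p = 7, Q = 24.
Δp = 7 − 8 = -1.00.

-1.00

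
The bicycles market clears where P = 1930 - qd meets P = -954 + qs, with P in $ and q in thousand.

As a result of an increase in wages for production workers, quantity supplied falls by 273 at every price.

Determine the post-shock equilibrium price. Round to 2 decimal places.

624.50

Solve the original market: 1930 - P = P + 954, hence P = 488 and q = 1442.
The new curves are qd = 1930 - P (demand) and qs = P + 681 (supply).
Equate the new curves: 1930 - P = P + 681, giving 1249 = 2P, P = 624.5, q = 1305.5.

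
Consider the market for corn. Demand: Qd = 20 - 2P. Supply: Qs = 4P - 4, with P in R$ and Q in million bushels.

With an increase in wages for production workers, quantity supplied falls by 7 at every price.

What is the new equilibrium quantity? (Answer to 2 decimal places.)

Before the shock: 20 - 2P = 4P - 4 ⇒ 24 = 6P ⇒ P = 4, Q = 12.
The shock moves the curves to Qd = 20 - 2P and Qs = 4P - 11.
New equilibrium: 20 - 2P = 4P - 11 ⇒ 31 = 6P ⇒ P = 31/6 ≈ 5.1667, Q = 29/3 ≈ 9.6667.

9.67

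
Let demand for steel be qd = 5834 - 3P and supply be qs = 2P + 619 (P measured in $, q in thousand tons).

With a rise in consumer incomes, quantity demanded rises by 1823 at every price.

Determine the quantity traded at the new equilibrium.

Before the shock: 5834 - 3P = 2P + 619 ⇒ 5215 = 5P ⇒ P = 1043, q = 2705.
The new curves are qd = 7657 - 3P (demand) and qs = 2P + 619 (supply).
Setting them equal: 7657 - 3P = 2P + 619 → 7038 = 5P, so P = 1407.6 and q = 3434.2.

3434.2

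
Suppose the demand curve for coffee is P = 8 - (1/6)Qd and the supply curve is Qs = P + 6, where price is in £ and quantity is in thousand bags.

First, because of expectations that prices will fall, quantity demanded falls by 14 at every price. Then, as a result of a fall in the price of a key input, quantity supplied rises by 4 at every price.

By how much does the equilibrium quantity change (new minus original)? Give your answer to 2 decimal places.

+1.43

Solve the original market: 48 - 6P = P + 6, hence P = 6 and Q = 12.
The shock moves the curves to Qd = 34 - 6P and Qs = P + 10.
Clearing the new market: 34 - 6P = P + 10, so P = 24/7 ≈ 3.4286 and Q = 94/7 ≈ 13.4286.
ΔQ = 13.4286 − 12 = +1.43.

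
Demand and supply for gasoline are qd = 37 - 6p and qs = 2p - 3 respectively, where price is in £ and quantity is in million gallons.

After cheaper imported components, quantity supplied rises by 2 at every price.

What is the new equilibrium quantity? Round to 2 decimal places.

8.50

Before the shock: 37 - 6p = 2p - 3 ⇒ 40 = 8p ⇒ p = 5, q = 7.
The shock moves the curves to qd = 37 - 6p and qs = 2p - 1.
New equilibrium: 37 - 6p = 2p - 1 ⇒ 38 = 8p ⇒ p = 4.75, q = 8.5.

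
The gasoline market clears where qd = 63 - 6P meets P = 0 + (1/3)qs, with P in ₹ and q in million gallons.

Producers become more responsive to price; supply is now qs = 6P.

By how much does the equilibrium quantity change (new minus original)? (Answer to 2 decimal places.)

+10.50

Solve the original market: 63 - 6P = 3P, hence P = 7 and q = 21.
The shock moves the curves to qd = 63 - 6P and qs = 6P.
Setting them equal: 63 - 6P = 6P → 63 = 12P, so P = 5.25 and q = 31.5.
Δq = 31.5 − 21 = +10.50.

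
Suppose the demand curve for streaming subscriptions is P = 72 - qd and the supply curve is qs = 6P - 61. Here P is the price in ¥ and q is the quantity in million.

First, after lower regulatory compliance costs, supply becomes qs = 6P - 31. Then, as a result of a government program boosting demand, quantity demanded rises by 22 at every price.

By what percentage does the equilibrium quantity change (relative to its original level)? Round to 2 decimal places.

Solve the original market: 72 - P = 6P - 61, hence P = 19 and q = 53.
The shock moves the curves to qd = 94 - P and qs = 6P - 31.
Equate the new curves: 94 - P = 6P - 31, giving 125 = 7P, P = 125/7 ≈ 17.8571, q = 533/7 ≈ 76.1429.
%Δq = (76.1429 − 53) / 53 × 100 = +43.67%.

+43.67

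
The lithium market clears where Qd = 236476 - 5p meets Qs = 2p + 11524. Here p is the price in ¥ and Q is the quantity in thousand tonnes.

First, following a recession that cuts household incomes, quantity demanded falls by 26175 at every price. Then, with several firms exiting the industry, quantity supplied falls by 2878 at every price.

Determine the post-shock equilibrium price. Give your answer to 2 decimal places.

28807.86

Solve the original market: 236476 - 5p = 2p + 11524, hence p = 32136 and Q = 75796.
The shock moves the curves to Qd = 210301 - 5p and Qs = 2p + 8646.
Equate the new curves: 210301 - 5p = 2p + 8646, giving 201655 = 7p, p = 201655/7 ≈ 28807.8571, Q = 463832/7 ≈ 66261.7143.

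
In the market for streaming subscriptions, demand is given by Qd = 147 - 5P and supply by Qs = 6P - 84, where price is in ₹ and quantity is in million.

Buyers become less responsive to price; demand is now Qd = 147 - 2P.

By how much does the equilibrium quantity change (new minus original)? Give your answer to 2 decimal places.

Initially, 147 - 5P = 6P - 84, so 231 = 11P and P = 21, Q = 42.
The shock moves the curves to Qd = 147 - 2P and Qs = 6P - 84.
Equate the new curves: 147 - 2P = 6P - 84, giving 231 = 8P, P = 28.875, Q = 89.25.
ΔQ = 89.25 − 42 = +47.25.

+47.25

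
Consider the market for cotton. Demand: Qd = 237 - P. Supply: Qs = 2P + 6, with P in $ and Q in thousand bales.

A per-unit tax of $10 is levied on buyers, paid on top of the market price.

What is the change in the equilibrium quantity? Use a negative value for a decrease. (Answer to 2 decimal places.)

-6.67

Initially, 237 - P = 2P + 6, so 231 = 3P and P = 77, Q = 160.
Since buyers pay the price plus the tax, the effective demand curve becomes Qd = 227 - P.
Clearing the new market: 227 - P = 2P + 6, so P = 221/3 ≈ 73.6667 and Q = 460/3 ≈ 153.3333.
ΔQ = 153.3333 − 160 = -6.67.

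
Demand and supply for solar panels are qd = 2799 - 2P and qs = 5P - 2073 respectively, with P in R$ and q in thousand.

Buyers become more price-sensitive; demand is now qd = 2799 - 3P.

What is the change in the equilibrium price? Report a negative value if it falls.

-87

Before the shock: 2799 - 2P = 5P - 2073 ⇒ 4872 = 7P ⇒ P = 696, q = 1407.
After the shift, demand is qd = 2799 - 3P and supply is qs = 5P - 2073.
New equilibrium: 2799 - 3P = 5P - 2073 ⇒ 4872 = 8P ⇒ P = 609, q = 972.
ΔP = 609 − 696 = -87.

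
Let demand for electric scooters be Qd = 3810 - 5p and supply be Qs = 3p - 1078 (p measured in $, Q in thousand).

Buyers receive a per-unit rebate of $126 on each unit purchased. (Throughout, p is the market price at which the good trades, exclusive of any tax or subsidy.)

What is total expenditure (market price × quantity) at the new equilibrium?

683714.6875

Initially, 3810 - 5p = 3p - 1078, so 4888 = 8p and p = 611, Q = 755.
Since buyers' out-of-pocket price is the market price minus the rebate, the effective demand curve becomes Qd = 4440 - 5p.
Equate the new curves: 4440 - 5p = 3p - 1078, giving 5518 = 8p, p = 689.75, Q = 991.25.
New expenditure = 689.75 × 991.25 = 683714.6875.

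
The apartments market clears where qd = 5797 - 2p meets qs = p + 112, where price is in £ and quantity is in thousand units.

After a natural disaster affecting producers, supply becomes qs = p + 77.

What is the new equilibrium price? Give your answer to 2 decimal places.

1906.67

Solve the original market: 5797 - 2p = p + 112, hence p = 1895 and q = 2007.
After the shift, demand is qd = 5797 - 2p and supply is qs = p + 77.
Setting them equal: 5797 - 2p = p + 77 → 5720 = 3p, so p = 5720/3 ≈ 1906.6667 and q = 5951/3 ≈ 1983.6667.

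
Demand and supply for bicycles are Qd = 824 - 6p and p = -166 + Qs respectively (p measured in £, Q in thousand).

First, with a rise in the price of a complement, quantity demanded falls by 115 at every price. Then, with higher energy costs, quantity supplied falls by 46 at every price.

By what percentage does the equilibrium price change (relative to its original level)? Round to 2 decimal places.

Original equilibrium: 824 - 6p = p + 166 gives 658 = 7p, so p = 94 and Q = 260.
The new curves are Qd = 709 - 6p (demand) and Qs = p + 120 (supply).
Clearing the new market: 709 - 6p = p + 120, so p = 589/7 ≈ 84.1429 and Q = 1429/7 ≈ 204.1429.
%Δp = (84.1429 − 94) / 94 × 100 = -10.49%.

-10.49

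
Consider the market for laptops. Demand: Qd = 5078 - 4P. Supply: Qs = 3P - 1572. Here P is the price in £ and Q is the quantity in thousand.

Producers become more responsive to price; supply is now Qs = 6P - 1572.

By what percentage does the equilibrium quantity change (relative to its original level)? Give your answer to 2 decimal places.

+89.20

Solve the original market: 5078 - 4P = 3P - 1572, hence P = 950 and Q = 1278.
The new curves are Qd = 5078 - 4P (demand) and Qs = 6P - 1572 (supply).
Equate the new curves: 5078 - 4P = 6P - 1572, giving 6650 = 10P, P = 665, Q = 2418.
%ΔQ = (2418 − 1278) / 1278 × 100 = +89.20%.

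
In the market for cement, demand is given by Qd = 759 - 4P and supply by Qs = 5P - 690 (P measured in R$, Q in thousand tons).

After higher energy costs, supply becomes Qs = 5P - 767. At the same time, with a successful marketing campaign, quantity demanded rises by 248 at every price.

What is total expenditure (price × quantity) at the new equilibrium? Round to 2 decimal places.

Original equilibrium: 759 - 4P = 5P - 690 gives 1449 = 9P, so P = 161 and Q = 115.
With the change applied: demand Qd = 1007 - 4P, supply Qs = 5P - 767.
New equilibrium: 1007 - 4P = 5P - 767 ⇒ 1774 = 9P ⇒ P = 1774/9 ≈ 197.1111, Q = 1967/9 ≈ 218.5556.
New expenditure = 197.1111 × 218.5556 = 43079.73.

43079.73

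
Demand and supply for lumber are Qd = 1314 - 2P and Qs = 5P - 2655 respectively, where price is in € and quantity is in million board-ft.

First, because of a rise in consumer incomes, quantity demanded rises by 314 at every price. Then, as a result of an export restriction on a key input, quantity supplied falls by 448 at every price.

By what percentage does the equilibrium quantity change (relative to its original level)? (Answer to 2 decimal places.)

Solve the original market: 1314 - 2P = 5P - 2655, hence P = 567 and Q = 180.
The new curves are Qd = 1628 - 2P (demand) and Qs = 5P - 3103 (supply).
Clearing the new market: 1628 - 2P = 5P - 3103, so P = 4731/7 ≈ 675.8571 and Q = 1934/7 ≈ 276.2857.
%ΔQ = (276.2857 − 180) / 180 × 100 = +53.49%.

+53.49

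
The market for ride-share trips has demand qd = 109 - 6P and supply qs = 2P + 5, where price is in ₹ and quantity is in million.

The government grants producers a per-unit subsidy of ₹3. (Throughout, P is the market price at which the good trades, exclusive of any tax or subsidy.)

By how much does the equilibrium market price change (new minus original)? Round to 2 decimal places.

Original equilibrium: 109 - 6P = 2P + 5 gives 104 = 8P, so P = 13 and q = 31.
Since sellers receive the price plus the subsidy, the effective supply curve becomes qs = 2P + 11.
Equate the new curves: 109 - 6P = 2P + 11, giving 98 = 8P, P = 12.25, q = 35.5.
ΔP = 12.25 − 13 = -0.75.

-0.75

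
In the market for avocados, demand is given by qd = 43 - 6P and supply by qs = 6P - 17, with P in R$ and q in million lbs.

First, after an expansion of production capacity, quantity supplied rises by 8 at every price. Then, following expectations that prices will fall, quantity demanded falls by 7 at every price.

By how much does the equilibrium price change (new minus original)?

-1.25

Before the shock: 43 - 6P = 6P - 17 ⇒ 60 = 12P ⇒ P = 5, q = 13.
The new curves are qd = 36 - 6P (demand) and qs = 6P - 9 (supply).
Clearing the new market: 36 - 6P = 6P - 9, so P = 3.75 and q = 13.5.
ΔP = 3.75 − 5 = -1.25.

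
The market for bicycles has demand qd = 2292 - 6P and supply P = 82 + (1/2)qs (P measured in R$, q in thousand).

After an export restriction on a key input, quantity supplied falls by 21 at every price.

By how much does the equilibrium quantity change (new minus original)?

Original equilibrium: 2292 - 6P = 2P - 164 gives 2456 = 8P, so P = 307 and q = 450.
The shock moves the curves to qd = 2292 - 6P and qs = 2P - 185.
Clearing the new market: 2292 - 6P = 2P - 185, so P = 309.625 and q = 434.25.
Δq = 434.25 − 450 = -15.75.

-15.75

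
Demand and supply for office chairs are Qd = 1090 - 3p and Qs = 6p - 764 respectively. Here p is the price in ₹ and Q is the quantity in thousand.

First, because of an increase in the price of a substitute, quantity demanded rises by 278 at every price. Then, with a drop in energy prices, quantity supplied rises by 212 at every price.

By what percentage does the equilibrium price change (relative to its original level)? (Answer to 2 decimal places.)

Initially, 1090 - 3p = 6p - 764, so 1854 = 9p and p = 206, Q = 472.
After the shift, demand is Qd = 1368 - 3p and supply is Qs = 6p - 552.
Clearing the new market: 1368 - 3p = 6p - 552, so p = 640/3 ≈ 213.3333 and Q = 728.
%Δp = (213.3333 − 206) / 206 × 100 = +3.56%.

+3.56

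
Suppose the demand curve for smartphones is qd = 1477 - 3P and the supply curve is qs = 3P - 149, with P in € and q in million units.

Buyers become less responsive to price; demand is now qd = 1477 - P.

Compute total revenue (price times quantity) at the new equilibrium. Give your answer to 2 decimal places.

435158.25

Original equilibrium: 1477 - 3P = 3P - 149 gives 1626 = 6P, so P = 271 and q = 664.
The shock moves the curves to qd = 1477 - P and qs = 3P - 149.
Clearing the new market: 1477 - P = 3P - 149, so P = 406.5 and q = 1070.5.
New expenditure = 406.5 × 1070.5 = 435158.25.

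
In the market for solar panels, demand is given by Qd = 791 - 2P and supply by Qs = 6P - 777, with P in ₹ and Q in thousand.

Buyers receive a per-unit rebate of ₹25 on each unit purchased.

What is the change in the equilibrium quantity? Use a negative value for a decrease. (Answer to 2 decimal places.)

+37.50

Initially, 791 - 2P = 6P - 777, so 1568 = 8P and P = 196, Q = 399.
Since buyers' out-of-pocket price is the market price minus the rebate, the effective demand curve becomes Qd = 841 - 2P.
Clearing the new market: 841 - 2P = 6P - 777, so P = 202.25 and Q = 436.5.
ΔQ = 436.5 − 399 = +37.50.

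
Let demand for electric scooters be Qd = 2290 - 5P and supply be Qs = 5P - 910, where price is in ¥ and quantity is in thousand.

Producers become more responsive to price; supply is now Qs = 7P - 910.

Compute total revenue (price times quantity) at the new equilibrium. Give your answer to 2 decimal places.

255111.11

Solve the original market: 2290 - 5P = 5P - 910, hence P = 320 and Q = 690.
After the shift, demand is Qd = 2290 - 5P and supply is Qs = 7P - 910.
Clearing the new market: 2290 - 5P = 7P - 910, so P = 800/3 ≈ 266.6667 and Q = 2870/3 ≈ 956.6667.
New expenditure = 266.6667 × 956.6667 = 255111.11.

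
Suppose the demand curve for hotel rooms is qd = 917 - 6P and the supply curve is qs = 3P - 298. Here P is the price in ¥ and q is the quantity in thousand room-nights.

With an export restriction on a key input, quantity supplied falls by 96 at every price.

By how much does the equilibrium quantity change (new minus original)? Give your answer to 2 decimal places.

Solve the original market: 917 - 6P = 3P - 298, hence P = 135 and q = 107.
With the change applied: demand qd = 917 - 6P, supply qs = 3P - 394.
Setting them equal: 917 - 6P = 3P - 394 → 1311 = 9P, so P = 437/3 ≈ 145.6667 and q = 43.
Δq = 43 − 107 = -64.00.

-64.00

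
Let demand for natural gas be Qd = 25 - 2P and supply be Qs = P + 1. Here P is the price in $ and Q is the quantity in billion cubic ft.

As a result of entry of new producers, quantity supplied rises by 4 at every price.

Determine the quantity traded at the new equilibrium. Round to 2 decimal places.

11.67

Initially, 25 - 2P = P + 1, so 24 = 3P and P = 8, Q = 9.
The shock moves the curves to Qd = 25 - 2P and Qs = P + 5.
Setting them equal: 25 - 2P = P + 5 → 20 = 3P, so P = 20/3 ≈ 6.6667 and Q = 35/3 ≈ 11.6667.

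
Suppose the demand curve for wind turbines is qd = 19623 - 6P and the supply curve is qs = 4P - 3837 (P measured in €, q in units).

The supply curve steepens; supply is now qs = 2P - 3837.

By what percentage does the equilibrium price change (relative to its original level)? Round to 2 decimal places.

+25.00

Initially, 19623 - 6P = 4P - 3837, so 23460 = 10P and P = 2346, q = 5547.
After the shift, demand is qd = 19623 - 6P and supply is qs = 2P - 3837.
Equate the new curves: 19623 - 6P = 2P - 3837, giving 23460 = 8P, P = 2932.5, q = 2028.
%ΔP = (2932.5 − 2346) / 2346 × 100 = +25.00%.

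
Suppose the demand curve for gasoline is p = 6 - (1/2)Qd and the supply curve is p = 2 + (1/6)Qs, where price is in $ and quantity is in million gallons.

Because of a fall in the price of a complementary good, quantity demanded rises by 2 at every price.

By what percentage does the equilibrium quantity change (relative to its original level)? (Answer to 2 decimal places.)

+25.00

Solve the original market: 12 - 2p = 6p - 12, hence p = 3 and Q = 6.
With the change applied: demand Qd = 14 - 2p, supply Qs = 6p - 12.
Setting them equal: 14 - 2p = 6p - 12 → 26 = 8p, so p = 3.25 and Q = 7.5.
%ΔQ = (7.5 − 6) / 6 × 100 = +25.00%.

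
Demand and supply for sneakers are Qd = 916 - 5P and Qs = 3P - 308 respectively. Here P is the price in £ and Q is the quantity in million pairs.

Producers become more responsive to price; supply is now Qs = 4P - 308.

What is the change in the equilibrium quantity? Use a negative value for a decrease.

+85

Solve the original market: 916 - 5P = 3P - 308, hence P = 153 and Q = 151.
The new curves are Qd = 916 - 5P (demand) and Qs = 4P - 308 (supply).
Equate the new curves: 916 - 5P = 4P - 308, giving 1224 = 9P, P = 136, Q = 236.
ΔQ = 236 − 151 = +85.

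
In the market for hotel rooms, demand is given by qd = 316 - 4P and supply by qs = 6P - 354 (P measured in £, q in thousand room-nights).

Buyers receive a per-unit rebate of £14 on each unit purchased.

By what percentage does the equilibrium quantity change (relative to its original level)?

Solve the original market: 316 - 4P = 6P - 354, hence P = 67 and q = 48.
Since buyers' out-of-pocket price is the market price minus the rebate, the effective demand curve becomes qd = 372 - 4P.
Equate the new curves: 372 - 4P = 6P - 354, giving 726 = 10P, P = 72.6, q = 81.6.
%Δq = (81.6 − 48) / 48 × 100 = +70%.

+70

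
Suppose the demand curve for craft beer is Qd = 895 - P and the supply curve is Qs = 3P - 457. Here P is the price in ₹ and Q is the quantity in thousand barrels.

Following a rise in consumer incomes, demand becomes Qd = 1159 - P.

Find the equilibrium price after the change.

404

Solve the original market: 895 - P = 3P - 457, hence P = 338 and Q = 557.
The shock moves the curves to Qd = 1159 - P and Qs = 3P - 457.
Setting them equal: 1159 - P = 3P - 457 → 1616 = 4P, so P = 404 and Q = 755.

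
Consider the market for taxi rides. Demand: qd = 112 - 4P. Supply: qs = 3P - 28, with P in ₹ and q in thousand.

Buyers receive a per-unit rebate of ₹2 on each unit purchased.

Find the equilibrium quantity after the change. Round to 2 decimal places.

Initially, 112 - 4P = 3P - 28, so 140 = 7P and P = 20, q = 32.
Since buyers' out-of-pocket price is the market price minus the rebate, the effective demand curve becomes qd = 120 - 4P.
Clearing the new market: 120 - 4P = 3P - 28, so P = 148/7 ≈ 21.1429 and q = 248/7 ≈ 35.4286.

35.43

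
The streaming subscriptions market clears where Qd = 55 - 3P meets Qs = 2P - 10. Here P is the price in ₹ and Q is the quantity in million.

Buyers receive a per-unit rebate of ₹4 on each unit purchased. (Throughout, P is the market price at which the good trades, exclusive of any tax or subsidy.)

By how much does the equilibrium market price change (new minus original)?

+2.4

Before the shock: 55 - 3P = 2P - 10 ⇒ 65 = 5P ⇒ P = 13, Q = 16.
Since buyers' out-of-pocket price is the market price minus the rebate, the effective demand curve becomes Qd = 67 - 3P.
Clearing the new market: 67 - 3P = 2P - 10, so P = 15.4 and Q = 20.8.
ΔP = 15.4 − 13 = +2.4.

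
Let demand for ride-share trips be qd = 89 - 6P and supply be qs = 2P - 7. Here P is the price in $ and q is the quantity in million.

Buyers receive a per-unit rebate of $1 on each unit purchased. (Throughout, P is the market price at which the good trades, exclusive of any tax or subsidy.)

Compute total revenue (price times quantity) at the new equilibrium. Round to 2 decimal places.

235.88

Solve the original market: 89 - 6P = 2P - 7, hence P = 12 and q = 17.
Since buyers' out-of-pocket price is the market price minus the rebate, the effective demand curve becomes qd = 95 - 6P.
Equate the new curves: 95 - 6P = 2P - 7, giving 102 = 8P, P = 12.75, q = 18.5.
New expenditure = 12.75 × 18.5 = 235.88.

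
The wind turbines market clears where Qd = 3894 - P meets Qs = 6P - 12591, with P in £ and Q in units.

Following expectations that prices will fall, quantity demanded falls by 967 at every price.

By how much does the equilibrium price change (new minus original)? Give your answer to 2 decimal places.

Before the shock: 3894 - P = 6P - 12591 ⇒ 16485 = 7P ⇒ P = 2355, Q = 1539.
With the change applied: demand Qd = 2927 - P, supply Qs = 6P - 12591.
Clearing the new market: 2927 - P = 6P - 12591, so P = 15518/7 ≈ 2216.8571 and Q = 4971/7 ≈ 710.1429.
ΔP = 2216.8571 − 2355 = -138.14.

-138.14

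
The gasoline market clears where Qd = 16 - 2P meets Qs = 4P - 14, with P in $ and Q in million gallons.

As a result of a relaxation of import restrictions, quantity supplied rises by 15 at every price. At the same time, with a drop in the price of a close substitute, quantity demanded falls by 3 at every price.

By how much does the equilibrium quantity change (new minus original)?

+3

Before the shock: 16 - 2P = 4P - 14 ⇒ 30 = 6P ⇒ P = 5, Q = 6.
The shock moves the curves to Qd = 13 - 2P and Qs = 4P + 1.
Equate the new curves: 13 - 2P = 4P + 1, giving 12 = 6P, P = 2, Q = 9.
ΔQ = 9 − 6 = +3.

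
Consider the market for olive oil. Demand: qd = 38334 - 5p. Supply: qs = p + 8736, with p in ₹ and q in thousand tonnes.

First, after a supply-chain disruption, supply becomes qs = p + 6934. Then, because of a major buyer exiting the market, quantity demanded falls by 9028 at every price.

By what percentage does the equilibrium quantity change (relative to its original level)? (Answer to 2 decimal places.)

Before the shock: 38334 - 5p = p + 8736 ⇒ 29598 = 6p ⇒ p = 4933, q = 13669.
With the change applied: demand qd = 29306 - 5p, supply qs = p + 6934.
Clearing the new market: 29306 - 5p = p + 6934, so p = 11186/3 ≈ 3728.6667 and q = 31988/3 ≈ 10662.6667.
%Δq = (10662.6667 − 13669) / 13669 × 100 = -21.99%.

-21.99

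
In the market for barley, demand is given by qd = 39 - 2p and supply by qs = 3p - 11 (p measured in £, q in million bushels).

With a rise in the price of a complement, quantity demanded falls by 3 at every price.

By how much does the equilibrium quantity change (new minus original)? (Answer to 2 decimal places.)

-1.80

Initially, 39 - 2p = 3p - 11, so 50 = 5p and p = 10, q = 19.
With the change applied: demand qd = 36 - 2p, supply qs = 3p - 11.
Setting them equal: 36 - 2p = 3p - 11 → 47 = 5p, so p = 9.4 and q = 17.2.
Δq = 17.2 − 19 = -1.80.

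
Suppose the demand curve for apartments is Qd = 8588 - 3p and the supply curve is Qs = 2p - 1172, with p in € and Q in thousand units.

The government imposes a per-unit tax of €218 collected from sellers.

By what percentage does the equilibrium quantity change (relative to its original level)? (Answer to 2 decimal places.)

Before the shock: 8588 - 3p = 2p - 1172 ⇒ 9760 = 5p ⇒ p = 1952, Q = 2732.
Since sellers keep the price net of the tax, the effective supply curve becomes Qs = 2p - 1608.
Clearing the new market: 8588 - 3p = 2p - 1608, so p = 2039.2 and Q = 2470.4.
%ΔQ = (2470.4 − 2732) / 2732 × 100 = -9.58%.

-9.58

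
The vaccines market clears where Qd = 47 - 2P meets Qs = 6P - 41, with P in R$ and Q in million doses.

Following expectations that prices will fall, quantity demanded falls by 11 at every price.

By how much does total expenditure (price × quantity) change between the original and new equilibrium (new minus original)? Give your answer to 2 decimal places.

-113.78

Solve the original market: 47 - 2P = 6P - 41, hence P = 11 and Q = 25.
The new curves are Qd = 36 - 2P (demand) and Qs = 6P - 41 (supply).
Equate the new curves: 36 - 2P = 6P - 41, giving 77 = 8P, P = 9.625, Q = 16.75.
Expenditure moves from 11×25 = 275 to 9.625×16.75 = 161.21875; change = -113.78.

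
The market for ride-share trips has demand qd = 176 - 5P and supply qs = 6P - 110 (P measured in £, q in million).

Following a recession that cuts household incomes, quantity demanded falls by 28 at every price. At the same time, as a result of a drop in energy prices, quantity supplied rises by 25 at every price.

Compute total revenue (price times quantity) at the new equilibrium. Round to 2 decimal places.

Before the shock: 176 - 5P = 6P - 110 ⇒ 286 = 11P ⇒ P = 26, q = 46.
With the change applied: demand qd = 148 - 5P, supply qs = 6P - 85.
Setting them equal: 148 - 5P = 6P - 85 → 233 = 11P, so P = 233/11 ≈ 21.1818 and q = 463/11 ≈ 42.0909.
New expenditure = 21.1818 × 42.0909 = 891.56.

891.56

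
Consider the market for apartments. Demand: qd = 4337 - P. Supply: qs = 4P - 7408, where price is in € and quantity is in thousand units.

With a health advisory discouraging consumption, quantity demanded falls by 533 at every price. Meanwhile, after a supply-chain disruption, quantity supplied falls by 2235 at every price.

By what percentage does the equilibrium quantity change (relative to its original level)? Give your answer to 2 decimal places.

Before the shock: 4337 - P = 4P - 7408 ⇒ 11745 = 5P ⇒ P = 2349, q = 1988.
The shock moves the curves to qd = 3804 - P and qs = 4P - 9643.
Equate the new curves: 3804 - P = 4P - 9643, giving 13447 = 5P, P = 2689.4, q = 1114.6.
%Δq = (1114.6 − 1988) / 1988 × 100 = -43.93%.

-43.93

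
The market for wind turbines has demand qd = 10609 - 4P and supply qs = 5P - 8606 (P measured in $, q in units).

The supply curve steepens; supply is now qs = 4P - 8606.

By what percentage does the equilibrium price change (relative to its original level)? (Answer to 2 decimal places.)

+12.50

Original equilibrium: 10609 - 4P = 5P - 8606 gives 19215 = 9P, so P = 2135 and q = 2069.
With the change applied: demand qd = 10609 - 4P, supply qs = 4P - 8606.
Clearing the new market: 10609 - 4P = 4P - 8606, so P = 2401.875 and q = 1001.5.
%ΔP = (2401.875 − 2135) / 2135 × 100 = +12.50%.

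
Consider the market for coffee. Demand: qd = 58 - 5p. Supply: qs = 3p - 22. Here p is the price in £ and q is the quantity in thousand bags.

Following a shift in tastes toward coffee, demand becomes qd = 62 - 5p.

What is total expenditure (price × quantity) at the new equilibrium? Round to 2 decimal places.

Initially, 58 - 5p = 3p - 22, so 80 = 8p and p = 10, q = 8.
The shock moves the curves to qd = 62 - 5p and qs = 3p - 22.
Equate the new curves: 62 - 5p = 3p - 22, giving 84 = 8p, p = 10.5, q = 9.5.
New expenditure = 10.5 × 9.5 = 99.75.

99.75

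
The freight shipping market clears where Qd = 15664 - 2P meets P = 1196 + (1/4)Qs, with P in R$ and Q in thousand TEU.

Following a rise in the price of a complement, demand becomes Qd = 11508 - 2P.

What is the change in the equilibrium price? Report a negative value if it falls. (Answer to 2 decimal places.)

Original equilibrium: 15664 - 2P = 4P - 4784 gives 20448 = 6P, so P = 3408 and Q = 8848.
The new curves are Qd = 11508 - 2P (demand) and Qs = 4P - 4784 (supply).
New equilibrium: 11508 - 2P = 4P - 4784 ⇒ 16292 = 6P ⇒ P = 8146/3 ≈ 2715.3333, Q = 18232/3 ≈ 6077.3333.
ΔP = 2715.3333 − 3408 = -692.67.

-692.67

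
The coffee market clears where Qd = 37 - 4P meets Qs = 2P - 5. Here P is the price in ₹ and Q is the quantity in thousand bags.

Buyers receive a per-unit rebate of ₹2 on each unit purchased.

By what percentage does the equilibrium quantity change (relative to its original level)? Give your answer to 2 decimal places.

+29.63

Initially, 37 - 4P = 2P - 5, so 42 = 6P and P = 7, Q = 9.
Since buyers' out-of-pocket price is the market price minus the rebate, the effective demand curve becomes Qd = 45 - 4P.
Setting them equal: 45 - 4P = 2P - 5 → 50 = 6P, so P = 25/3 ≈ 8.3333 and Q = 35/3 ≈ 11.6667.
%ΔQ = (11.6667 − 9) / 9 × 100 = +29.63%.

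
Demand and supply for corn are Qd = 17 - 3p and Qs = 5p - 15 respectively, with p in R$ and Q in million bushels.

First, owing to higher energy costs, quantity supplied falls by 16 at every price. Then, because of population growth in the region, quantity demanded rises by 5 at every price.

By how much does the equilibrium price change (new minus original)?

Solve the original market: 17 - 3p = 5p - 15, hence p = 4 and Q = 5.
The shock moves the curves to Qd = 22 - 3p and Qs = 5p - 31.
Setting them equal: 22 - 3p = 5p - 31 → 53 = 8p, so p = 6.625 and Q = 2.125.
Δp = 6.625 − 4 = +2.625.

+2.625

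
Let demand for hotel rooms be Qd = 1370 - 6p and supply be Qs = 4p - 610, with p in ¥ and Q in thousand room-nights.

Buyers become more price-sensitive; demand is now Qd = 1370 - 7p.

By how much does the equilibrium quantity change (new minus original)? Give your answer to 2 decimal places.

Solve the original market: 1370 - 6p = 4p - 610, hence p = 198 and Q = 182.
The shock moves the curves to Qd = 1370 - 7p and Qs = 4p - 610.
Setting them equal: 1370 - 7p = 4p - 610 → 1980 = 11p, so p = 180 and Q = 110.
ΔQ = 110 − 182 = -72.00.

-72.00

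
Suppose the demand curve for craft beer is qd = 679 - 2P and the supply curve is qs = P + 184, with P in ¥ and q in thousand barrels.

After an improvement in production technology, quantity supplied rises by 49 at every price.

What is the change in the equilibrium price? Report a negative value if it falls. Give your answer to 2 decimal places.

-16.33

Solve the original market: 679 - 2P = P + 184, hence P = 165 and q = 349.
With the change applied: demand qd = 679 - 2P, supply qs = P + 233.
Setting them equal: 679 - 2P = P + 233 → 446 = 3P, so P = 446/3 ≈ 148.6667 and q = 1145/3 ≈ 381.6667.
ΔP = 148.6667 − 165 = -16.33.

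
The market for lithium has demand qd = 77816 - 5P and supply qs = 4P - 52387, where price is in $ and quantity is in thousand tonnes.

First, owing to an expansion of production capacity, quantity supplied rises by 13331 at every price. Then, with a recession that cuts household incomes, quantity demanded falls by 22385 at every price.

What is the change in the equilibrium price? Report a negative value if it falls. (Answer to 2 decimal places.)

Before the shock: 77816 - 5P = 4P - 52387 ⇒ 130203 = 9P ⇒ P = 14467, q = 5481.
After the shift, demand is qd = 55431 - 5P and supply is qs = 4P - 39056.
New equilibrium: 55431 - 5P = 4P - 39056 ⇒ 94487 = 9P ⇒ P = 94487/9 ≈ 10498.5556, q = 26444/9 ≈ 2938.2222.
ΔP = 10498.5556 − 14467 = -3968.44.

-3968.44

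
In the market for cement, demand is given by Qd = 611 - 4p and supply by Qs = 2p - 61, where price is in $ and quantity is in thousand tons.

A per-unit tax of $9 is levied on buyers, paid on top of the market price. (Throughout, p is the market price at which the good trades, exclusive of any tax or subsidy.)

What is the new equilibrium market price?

106

Initially, 611 - 4p = 2p - 61, so 672 = 6p and p = 112, Q = 163.
Since buyers pay the price plus the tax, the effective demand curve becomes Qd = 575 - 4p.
Clearing the new market: 575 - 4p = 2p - 61, so p = 106 and Q = 151.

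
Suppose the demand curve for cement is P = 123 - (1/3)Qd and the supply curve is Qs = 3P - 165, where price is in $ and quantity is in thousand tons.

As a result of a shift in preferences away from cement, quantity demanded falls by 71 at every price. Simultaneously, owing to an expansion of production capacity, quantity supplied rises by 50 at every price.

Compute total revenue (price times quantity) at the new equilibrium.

Solve the original market: 369 - 3P = 3P - 165, hence P = 89 and Q = 102.
The new curves are Qd = 298 - 3P (demand) and Qs = 3P - 115 (supply).
Setting them equal: 298 - 3P = 3P - 115 → 413 = 6P, so P = 413/6 ≈ 68.8333 and Q = 91.5.
New expenditure = 68.8333 × 91.5 = 6298.25.

6298.25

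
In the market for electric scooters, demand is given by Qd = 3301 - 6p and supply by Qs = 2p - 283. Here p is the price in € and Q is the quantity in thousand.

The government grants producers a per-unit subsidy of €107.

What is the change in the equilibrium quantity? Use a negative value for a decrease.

Initially, 3301 - 6p = 2p - 283, so 3584 = 8p and p = 448, Q = 613.
Since sellers receive the price plus the subsidy, the effective supply curve becomes Qs = 2p - 69.
New equilibrium: 3301 - 6p = 2p - 69 ⇒ 3370 = 8p ⇒ p = 421.25, Q = 773.5.
ΔQ = 773.5 − 613 = +160.5.

+160.5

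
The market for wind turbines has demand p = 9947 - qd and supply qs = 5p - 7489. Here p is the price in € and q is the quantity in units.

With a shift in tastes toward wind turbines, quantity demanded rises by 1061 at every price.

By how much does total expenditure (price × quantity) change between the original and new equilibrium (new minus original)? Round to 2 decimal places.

Before the shock: 9947 - p = 5p - 7489 ⇒ 17436 = 6p ⇒ p = 2906, q = 7041.
The new curves are qd = 11008 - p (demand) and qs = 5p - 7489 (supply).
Equate the new curves: 11008 - p = 5p - 7489, giving 18497 = 6p, p = 18497/6 ≈ 3082.8333, q = 47551/6 ≈ 7925.1667.
Expenditure moves from 2906×7041 = 20461146 to 3082.8333×7925.1667 = 24431967.9722; change = +3970821.97.

+3970821.97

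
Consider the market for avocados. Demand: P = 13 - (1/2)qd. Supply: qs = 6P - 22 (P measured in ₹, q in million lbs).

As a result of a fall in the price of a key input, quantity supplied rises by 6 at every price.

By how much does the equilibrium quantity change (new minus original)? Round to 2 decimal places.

+1.50

Initially, 26 - 2P = 6P - 22, so 48 = 8P and P = 6, q = 14.
The shock moves the curves to qd = 26 - 2P and qs = 6P - 16.
Equate the new curves: 26 - 2P = 6P - 16, giving 42 = 8P, P = 5.25, q = 15.5.
Δq = 15.5 − 14 = +1.50.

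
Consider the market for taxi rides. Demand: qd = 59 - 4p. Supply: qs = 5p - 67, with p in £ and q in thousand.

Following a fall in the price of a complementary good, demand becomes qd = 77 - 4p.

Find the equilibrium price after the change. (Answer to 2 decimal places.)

16.00

Solve the original market: 59 - 4p = 5p - 67, hence p = 14 and q = 3.
The shock moves the curves to qd = 77 - 4p and qs = 5p - 67.
New equilibrium: 77 - 4p = 5p - 67 ⇒ 144 = 9p ⇒ p = 16, q = 13.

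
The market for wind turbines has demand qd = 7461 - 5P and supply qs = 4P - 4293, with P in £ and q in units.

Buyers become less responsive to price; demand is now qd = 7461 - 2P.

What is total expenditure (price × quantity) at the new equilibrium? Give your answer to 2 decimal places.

Before the shock: 7461 - 5P = 4P - 4293 ⇒ 11754 = 9P ⇒ P = 1306, q = 931.
With the change applied: demand qd = 7461 - 2P, supply qs = 4P - 4293.
Setting them equal: 7461 - 2P = 4P - 4293 → 11754 = 6P, so P = 1959 and q = 3543.
New expenditure = 1959 × 3543 = 6940737.00.

6940737.00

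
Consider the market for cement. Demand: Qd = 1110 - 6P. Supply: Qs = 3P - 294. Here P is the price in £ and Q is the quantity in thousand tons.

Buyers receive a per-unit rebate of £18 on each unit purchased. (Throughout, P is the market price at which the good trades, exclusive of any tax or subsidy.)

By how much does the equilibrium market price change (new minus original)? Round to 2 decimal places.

Initially, 1110 - 6P = 3P - 294, so 1404 = 9P and P = 156, Q = 174.
Since buyers' out-of-pocket price is the market price minus the rebate, the effective demand curve becomes Qd = 1218 - 6P.
New equilibrium: 1218 - 6P = 3P - 294 ⇒ 1512 = 9P ⇒ P = 168, Q = 210.
ΔP = 168 − 156 = +12.00.

+12.00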